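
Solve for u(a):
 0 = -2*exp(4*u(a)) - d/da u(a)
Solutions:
 u(a) = log(-I*(1/(C1 + 8*a))^(1/4))
 u(a) = log(I*(1/(C1 + 8*a))^(1/4))
 u(a) = log(-(1/(C1 + 8*a))^(1/4))
 u(a) = log(1/(C1 + 8*a))/4


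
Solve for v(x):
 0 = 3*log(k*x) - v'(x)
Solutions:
 v(x) = C1 + 3*x*log(k*x) - 3*x


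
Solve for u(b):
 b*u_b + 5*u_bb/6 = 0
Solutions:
 u(b) = C1 + C2*erf(sqrt(15)*b/5)


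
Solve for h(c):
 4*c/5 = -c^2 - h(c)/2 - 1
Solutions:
 h(c) = -2*c^2 - 8*c/5 - 2


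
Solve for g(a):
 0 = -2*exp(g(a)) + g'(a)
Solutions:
 g(a) = log(-1/(C1 + 2*a))


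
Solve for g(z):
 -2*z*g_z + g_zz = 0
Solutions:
 g(z) = C1 + C2*erfi(z)


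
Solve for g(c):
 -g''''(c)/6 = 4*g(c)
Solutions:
 g(c) = (C1*sin(6^(1/4)*c) + C2*cos(6^(1/4)*c))*exp(-6^(1/4)*c) + (C3*sin(6^(1/4)*c) + C4*cos(6^(1/4)*c))*exp(6^(1/4)*c)


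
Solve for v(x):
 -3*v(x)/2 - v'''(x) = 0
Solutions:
 v(x) = C3*exp(-2^(2/3)*3^(1/3)*x/2) + (C1*sin(2^(2/3)*3^(5/6)*x/4) + C2*cos(2^(2/3)*3^(5/6)*x/4))*exp(2^(2/3)*3^(1/3)*x/4)


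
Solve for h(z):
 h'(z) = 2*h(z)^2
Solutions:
 h(z) = -1/(C1 + 2*z)


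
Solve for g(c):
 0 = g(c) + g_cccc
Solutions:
 g(c) = (C1*sin(sqrt(2)*c/2) + C2*cos(sqrt(2)*c/2))*exp(-sqrt(2)*c/2) + (C3*sin(sqrt(2)*c/2) + C4*cos(sqrt(2)*c/2))*exp(sqrt(2)*c/2)


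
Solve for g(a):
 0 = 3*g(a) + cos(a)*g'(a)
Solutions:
 g(a) = C1*(sin(a) - 1)^(3/2)/(sin(a) + 1)^(3/2)


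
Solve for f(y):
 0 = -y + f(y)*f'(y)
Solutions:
 f(y) = -sqrt(C1 + y^2)
 f(y) = sqrt(C1 + y^2)


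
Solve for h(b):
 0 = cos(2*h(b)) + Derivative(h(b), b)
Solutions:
 h(b) = -asin((C1 + exp(4*b))/(C1 - exp(4*b)))/2 + pi/2
 h(b) = asin((C1 + exp(4*b))/(C1 - exp(4*b)))/2


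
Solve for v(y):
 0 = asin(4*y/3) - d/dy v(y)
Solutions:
 v(y) = C1 + y*asin(4*y/3) + sqrt(9 - 16*y^2)/4


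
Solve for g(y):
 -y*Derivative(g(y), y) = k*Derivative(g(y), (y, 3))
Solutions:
 g(y) = C1 + Integral(C2*airyai(y*(-1/k)^(1/3)) + C3*airybi(y*(-1/k)^(1/3)), y)


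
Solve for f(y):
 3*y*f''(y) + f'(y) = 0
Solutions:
 f(y) = C1 + C2*y^(2/3)


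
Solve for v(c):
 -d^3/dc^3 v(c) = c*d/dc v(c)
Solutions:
 v(c) = C1 + Integral(C2*airyai(-c) + C3*airybi(-c), c)


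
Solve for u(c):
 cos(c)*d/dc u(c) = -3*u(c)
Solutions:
 u(c) = C1*(sin(c) - 1)^(3/2)/(sin(c) + 1)^(3/2)


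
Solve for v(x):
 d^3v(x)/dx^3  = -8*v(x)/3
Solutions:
 v(x) = C3*exp(-2*3^(2/3)*x/3) + (C1*sin(3^(1/6)*x) + C2*cos(3^(1/6)*x))*exp(3^(2/3)*x/3)


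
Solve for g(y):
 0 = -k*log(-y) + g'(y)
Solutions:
 g(y) = C1 + k*y*log(-y) - k*y


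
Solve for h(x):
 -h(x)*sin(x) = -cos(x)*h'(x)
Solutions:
 h(x) = C1/cos(x)


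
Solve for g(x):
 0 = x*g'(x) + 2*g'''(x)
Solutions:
 g(x) = C1 + Integral(C2*airyai(-2^(2/3)*x/2) + C3*airybi(-2^(2/3)*x/2), x)


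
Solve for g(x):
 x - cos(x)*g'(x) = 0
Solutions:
 g(x) = C1 + Integral(x/cos(x), x)


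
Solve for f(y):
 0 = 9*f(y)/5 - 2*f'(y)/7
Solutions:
 f(y) = C1*exp(63*y/10)


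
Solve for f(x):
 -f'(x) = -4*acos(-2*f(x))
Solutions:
 Integral(1/acos(-2*_y), (_y, f(x))) = C1 + 4*x


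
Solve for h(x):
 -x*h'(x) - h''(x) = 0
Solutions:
 h(x) = C1 + C2*erf(sqrt(2)*x/2)


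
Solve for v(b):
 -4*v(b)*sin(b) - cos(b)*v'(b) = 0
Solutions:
 v(b) = C1*cos(b)^4


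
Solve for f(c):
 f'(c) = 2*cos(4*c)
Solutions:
 f(c) = C1 + sin(4*c)/2


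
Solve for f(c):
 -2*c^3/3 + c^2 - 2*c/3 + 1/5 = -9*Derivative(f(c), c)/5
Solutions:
 f(c) = C1 + 5*c^4/54 - 5*c^3/27 + 5*c^2/27 - c/9


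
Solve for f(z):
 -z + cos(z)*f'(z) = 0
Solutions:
 f(z) = C1 + Integral(z/cos(z), z)


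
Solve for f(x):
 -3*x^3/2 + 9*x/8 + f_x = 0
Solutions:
 f(x) = C1 + 3*x^4/8 - 9*x^2/16


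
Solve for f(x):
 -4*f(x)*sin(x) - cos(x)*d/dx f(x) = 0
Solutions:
 f(x) = C1*cos(x)^4


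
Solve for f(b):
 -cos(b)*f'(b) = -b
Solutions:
 f(b) = C1 + Integral(b/cos(b), b)


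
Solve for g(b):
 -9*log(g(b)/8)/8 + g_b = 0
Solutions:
 8*Integral(1/(-log(_y) + 3*log(2)), (_y, g(b)))/9 = C1 - b


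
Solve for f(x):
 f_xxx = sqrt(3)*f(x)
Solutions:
 f(x) = C3*exp(3^(1/6)*x) + (C1*sin(3^(2/3)*x/2) + C2*cos(3^(2/3)*x/2))*exp(-3^(1/6)*x/2)


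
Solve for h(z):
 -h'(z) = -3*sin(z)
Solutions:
 h(z) = C1 - 3*cos(z)


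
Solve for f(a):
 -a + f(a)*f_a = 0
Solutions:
 f(a) = -sqrt(C1 + a^2)
 f(a) = sqrt(C1 + a^2)


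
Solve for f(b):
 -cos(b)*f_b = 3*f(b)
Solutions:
 f(b) = C1*(sin(b) - 1)^(3/2)/(sin(b) + 1)^(3/2)


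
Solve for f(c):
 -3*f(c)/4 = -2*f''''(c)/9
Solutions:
 f(c) = C1*exp(-2^(1/4)*3^(3/4)*c/2) + C2*exp(2^(1/4)*3^(3/4)*c/2) + C3*sin(2^(1/4)*3^(3/4)*c/2) + C4*cos(2^(1/4)*3^(3/4)*c/2)


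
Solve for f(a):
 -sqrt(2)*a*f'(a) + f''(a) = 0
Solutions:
 f(a) = C1 + C2*erfi(2^(3/4)*a/2)


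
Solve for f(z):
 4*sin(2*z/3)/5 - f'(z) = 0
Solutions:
 f(z) = C1 - 6*cos(2*z/3)/5


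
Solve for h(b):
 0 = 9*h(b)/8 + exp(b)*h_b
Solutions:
 h(b) = C1*exp(9*exp(-b)/8)


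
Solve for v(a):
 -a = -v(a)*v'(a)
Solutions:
 v(a) = -sqrt(C1 + a^2)
 v(a) = sqrt(C1 + a^2)


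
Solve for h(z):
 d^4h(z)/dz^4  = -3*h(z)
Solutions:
 h(z) = (C1*sin(sqrt(2)*3^(1/4)*z/2) + C2*cos(sqrt(2)*3^(1/4)*z/2))*exp(-sqrt(2)*3^(1/4)*z/2) + (C3*sin(sqrt(2)*3^(1/4)*z/2) + C4*cos(sqrt(2)*3^(1/4)*z/2))*exp(sqrt(2)*3^(1/4)*z/2)


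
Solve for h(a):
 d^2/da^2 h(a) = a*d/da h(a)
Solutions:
 h(a) = C1 + C2*erfi(sqrt(2)*a/2)


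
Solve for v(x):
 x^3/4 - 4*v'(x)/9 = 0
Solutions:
 v(x) = C1 + 9*x^4/64


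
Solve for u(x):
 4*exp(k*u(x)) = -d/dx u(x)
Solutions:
 u(x) = Piecewise((log(1/(C1*k + 4*k*x))/k, Ne(k, 0)), (nan, True))
 u(x) = Piecewise((C1 - 4*x, Eq(k, 0)), (nan, True))


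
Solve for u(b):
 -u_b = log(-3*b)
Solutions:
 u(b) = C1 - b*log(-b) + b*(1 - log(3))


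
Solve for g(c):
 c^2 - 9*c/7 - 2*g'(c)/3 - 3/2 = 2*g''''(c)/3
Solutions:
 g(c) = C1 + C4*exp(-c) + c^3/2 - 27*c^2/28 - 9*c/4 + (C2*sin(sqrt(3)*c/2) + C3*cos(sqrt(3)*c/2))*exp(c/2)


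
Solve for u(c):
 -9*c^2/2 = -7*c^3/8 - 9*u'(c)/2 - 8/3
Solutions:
 u(c) = C1 - 7*c^4/144 + c^3/3 - 16*c/27


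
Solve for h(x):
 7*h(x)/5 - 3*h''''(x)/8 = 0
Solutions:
 h(x) = C1*exp(-15^(3/4)*56^(1/4)*x/15) + C2*exp(15^(3/4)*56^(1/4)*x/15) + C3*sin(15^(3/4)*56^(1/4)*x/15) + C4*cos(15^(3/4)*56^(1/4)*x/15)


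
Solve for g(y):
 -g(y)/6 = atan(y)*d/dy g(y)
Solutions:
 g(y) = C1*exp(-Integral(1/atan(y), y)/6)


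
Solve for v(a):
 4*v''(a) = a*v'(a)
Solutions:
 v(a) = C1 + C2*erfi(sqrt(2)*a/4)


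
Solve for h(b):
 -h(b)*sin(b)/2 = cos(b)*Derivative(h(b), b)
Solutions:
 h(b) = C1*sqrt(cos(b))


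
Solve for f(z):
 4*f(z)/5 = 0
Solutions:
 f(z) = 0


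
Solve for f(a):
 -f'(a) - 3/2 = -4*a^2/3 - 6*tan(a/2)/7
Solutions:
 f(a) = C1 + 4*a^3/9 - 3*a/2 - 12*log(cos(a/2))/7


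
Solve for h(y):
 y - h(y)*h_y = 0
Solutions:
 h(y) = -sqrt(C1 + y^2)
 h(y) = sqrt(C1 + y^2)


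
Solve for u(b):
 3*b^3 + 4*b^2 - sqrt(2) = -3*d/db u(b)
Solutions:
 u(b) = C1 - b^4/4 - 4*b^3/9 + sqrt(2)*b/3


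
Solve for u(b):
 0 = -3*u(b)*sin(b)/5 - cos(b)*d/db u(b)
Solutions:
 u(b) = C1*cos(b)^(3/5)


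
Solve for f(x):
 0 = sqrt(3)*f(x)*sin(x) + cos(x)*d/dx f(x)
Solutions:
 f(x) = C1*cos(x)^(sqrt(3))


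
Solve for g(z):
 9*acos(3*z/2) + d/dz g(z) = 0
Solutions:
 g(z) = C1 - 9*z*acos(3*z/2) + 3*sqrt(4 - 9*z^2)


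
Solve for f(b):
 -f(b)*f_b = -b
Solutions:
 f(b) = -sqrt(C1 + b^2)
 f(b) = sqrt(C1 + b^2)


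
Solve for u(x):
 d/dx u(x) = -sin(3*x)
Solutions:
 u(x) = C1 + cos(3*x)/3


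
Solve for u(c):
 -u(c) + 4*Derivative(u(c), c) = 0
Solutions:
 u(c) = C1*exp(c/4)


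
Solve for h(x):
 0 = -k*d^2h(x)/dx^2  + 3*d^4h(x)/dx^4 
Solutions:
 h(x) = C1 + C2*x + C3*exp(-sqrt(3)*sqrt(k)*x/3) + C4*exp(sqrt(3)*sqrt(k)*x/3)


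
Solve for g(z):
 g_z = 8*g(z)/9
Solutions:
 g(z) = C1*exp(8*z/9)


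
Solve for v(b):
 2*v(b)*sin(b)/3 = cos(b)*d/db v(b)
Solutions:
 v(b) = C1/cos(b)^(2/3)


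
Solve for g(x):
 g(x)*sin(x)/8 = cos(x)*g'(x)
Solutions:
 g(x) = C1/cos(x)^(1/8)


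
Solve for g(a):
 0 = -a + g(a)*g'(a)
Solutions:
 g(a) = -sqrt(C1 + a^2)
 g(a) = sqrt(C1 + a^2)


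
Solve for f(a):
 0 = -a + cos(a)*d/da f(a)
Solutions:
 f(a) = C1 + Integral(a/cos(a), a)


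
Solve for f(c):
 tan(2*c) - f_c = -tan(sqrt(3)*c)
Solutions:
 f(c) = C1 - log(cos(2*c))/2 - sqrt(3)*log(cos(sqrt(3)*c))/3


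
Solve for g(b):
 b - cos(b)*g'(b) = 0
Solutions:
 g(b) = C1 + Integral(b/cos(b), b)


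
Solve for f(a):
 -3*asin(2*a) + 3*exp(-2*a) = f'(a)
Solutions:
 f(a) = C1 - 3*a*asin(2*a) - 3*sqrt(1 - 4*a^2)/2 - 3*exp(-2*a)/2


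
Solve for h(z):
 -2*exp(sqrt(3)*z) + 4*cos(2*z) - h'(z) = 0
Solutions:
 h(z) = C1 - 2*sqrt(3)*exp(sqrt(3)*z)/3 + 2*sin(2*z)


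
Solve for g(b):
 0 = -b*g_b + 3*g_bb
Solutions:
 g(b) = C1 + C2*erfi(sqrt(6)*b/6)


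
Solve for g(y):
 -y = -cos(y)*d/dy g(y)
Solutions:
 g(y) = C1 + Integral(y/cos(y), y)


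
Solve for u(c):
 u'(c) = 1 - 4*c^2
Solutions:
 u(c) = C1 - 4*c^3/3 + c


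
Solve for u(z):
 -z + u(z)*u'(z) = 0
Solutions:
 u(z) = -sqrt(C1 + z^2)
 u(z) = sqrt(C1 + z^2)


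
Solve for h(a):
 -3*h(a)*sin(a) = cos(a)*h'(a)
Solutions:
 h(a) = C1*cos(a)^3


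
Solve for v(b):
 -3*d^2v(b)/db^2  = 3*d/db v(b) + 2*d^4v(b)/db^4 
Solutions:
 v(b) = C1 + C2*exp(-2^(1/3)*b*(-(3 + sqrt(11))^(1/3) + 2^(1/3)/(3 + sqrt(11))^(1/3))/4)*sin(2^(1/3)*sqrt(3)*b*(2^(1/3)/(3 + sqrt(11))^(1/3) + (3 + sqrt(11))^(1/3))/4) + C3*exp(-2^(1/3)*b*(-(3 + sqrt(11))^(1/3) + 2^(1/3)/(3 + sqrt(11))^(1/3))/4)*cos(2^(1/3)*sqrt(3)*b*(2^(1/3)/(3 + sqrt(11))^(1/3) + (3 + sqrt(11))^(1/3))/4) + C4*exp(2^(1/3)*b*(-(3 + sqrt(11))^(1/3) + 2^(1/3)/(3 + sqrt(11))^(1/3))/2)


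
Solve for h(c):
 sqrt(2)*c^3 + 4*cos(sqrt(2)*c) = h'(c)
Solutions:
 h(c) = C1 + sqrt(2)*c^4/4 + 2*sqrt(2)*sin(sqrt(2)*c)


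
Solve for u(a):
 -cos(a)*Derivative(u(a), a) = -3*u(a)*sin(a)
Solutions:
 u(a) = C1/cos(a)^3


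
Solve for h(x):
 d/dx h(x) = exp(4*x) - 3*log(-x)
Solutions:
 h(x) = C1 - 3*x*log(-x) + 3*x + exp(4*x)/4


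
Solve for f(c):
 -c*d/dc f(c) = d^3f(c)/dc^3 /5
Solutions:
 f(c) = C1 + Integral(C2*airyai(-5^(1/3)*c) + C3*airybi(-5^(1/3)*c), c)


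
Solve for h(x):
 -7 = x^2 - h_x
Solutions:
 h(x) = C1 + x^3/3 + 7*x


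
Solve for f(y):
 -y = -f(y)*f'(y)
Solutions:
 f(y) = -sqrt(C1 + y^2)
 f(y) = sqrt(C1 + y^2)


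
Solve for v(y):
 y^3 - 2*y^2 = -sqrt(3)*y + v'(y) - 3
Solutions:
 v(y) = C1 + y^4/4 - 2*y^3/3 + sqrt(3)*y^2/2 + 3*y


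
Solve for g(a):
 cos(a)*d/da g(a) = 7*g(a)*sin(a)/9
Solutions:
 g(a) = C1/cos(a)^(7/9)


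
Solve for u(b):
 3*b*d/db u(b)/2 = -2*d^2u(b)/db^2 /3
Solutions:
 u(b) = C1 + C2*erf(3*sqrt(2)*b/4)


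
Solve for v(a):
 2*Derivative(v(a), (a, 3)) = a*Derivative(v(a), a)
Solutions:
 v(a) = C1 + Integral(C2*airyai(2^(2/3)*a/2) + C3*airybi(2^(2/3)*a/2), a)


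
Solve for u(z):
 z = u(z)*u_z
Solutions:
 u(z) = -sqrt(C1 + z^2)
 u(z) = sqrt(C1 + z^2)


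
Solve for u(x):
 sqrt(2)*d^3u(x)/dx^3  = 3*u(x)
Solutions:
 u(x) = C3*exp(2^(5/6)*3^(1/3)*x/2) + (C1*sin(6^(5/6)*x/4) + C2*cos(6^(5/6)*x/4))*exp(-2^(5/6)*3^(1/3)*x/4)


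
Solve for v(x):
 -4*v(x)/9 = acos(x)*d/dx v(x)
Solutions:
 v(x) = C1*exp(-4*Integral(1/acos(x), x)/9)


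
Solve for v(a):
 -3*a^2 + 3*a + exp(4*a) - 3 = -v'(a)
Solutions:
 v(a) = C1 + a^3 - 3*a^2/2 + 3*a - exp(4*a)/4


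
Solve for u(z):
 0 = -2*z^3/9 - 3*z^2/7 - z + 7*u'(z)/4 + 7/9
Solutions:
 u(z) = C1 + 2*z^4/63 + 4*z^3/49 + 2*z^2/7 - 4*z/9


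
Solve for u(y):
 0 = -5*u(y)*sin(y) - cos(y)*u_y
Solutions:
 u(y) = C1*cos(y)^5


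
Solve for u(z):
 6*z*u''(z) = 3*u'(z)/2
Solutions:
 u(z) = C1 + C2*z^(5/4)


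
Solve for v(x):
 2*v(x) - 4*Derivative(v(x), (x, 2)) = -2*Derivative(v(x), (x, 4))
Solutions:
 v(x) = (C1 + C2*x)*exp(-x) + (C3 + C4*x)*exp(x)


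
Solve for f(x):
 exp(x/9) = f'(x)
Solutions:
 f(x) = C1 + 9*exp(x/9)


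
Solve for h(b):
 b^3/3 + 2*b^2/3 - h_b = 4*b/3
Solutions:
 h(b) = C1 + b^4/12 + 2*b^3/9 - 2*b^2/3


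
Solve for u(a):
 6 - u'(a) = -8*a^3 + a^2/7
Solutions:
 u(a) = C1 + 2*a^4 - a^3/21 + 6*a


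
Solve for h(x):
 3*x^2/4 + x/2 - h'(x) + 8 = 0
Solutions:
 h(x) = C1 + x^3/4 + x^2/4 + 8*x


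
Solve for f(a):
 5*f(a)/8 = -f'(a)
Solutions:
 f(a) = C1*exp(-5*a/8)


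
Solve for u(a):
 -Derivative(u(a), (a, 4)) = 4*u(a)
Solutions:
 u(a) = (C1*sin(a) + C2*cos(a))*exp(-a) + (C3*sin(a) + C4*cos(a))*exp(a)


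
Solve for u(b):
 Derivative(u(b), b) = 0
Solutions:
 u(b) = C1


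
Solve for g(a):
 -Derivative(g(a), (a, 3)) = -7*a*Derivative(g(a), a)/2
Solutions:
 g(a) = C1 + Integral(C2*airyai(2^(2/3)*7^(1/3)*a/2) + C3*airybi(2^(2/3)*7^(1/3)*a/2), a)


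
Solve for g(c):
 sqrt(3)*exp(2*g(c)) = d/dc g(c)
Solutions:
 g(c) = log(-sqrt(-1/(C1 + sqrt(3)*c))) - log(2)/2
 g(c) = log(-1/(C1 + sqrt(3)*c))/2 - log(2)/2


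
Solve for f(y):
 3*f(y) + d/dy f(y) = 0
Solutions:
 f(y) = C1*exp(-3*y)


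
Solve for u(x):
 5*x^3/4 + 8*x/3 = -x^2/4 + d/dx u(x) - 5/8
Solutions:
 u(x) = C1 + 5*x^4/16 + x^3/12 + 4*x^2/3 + 5*x/8


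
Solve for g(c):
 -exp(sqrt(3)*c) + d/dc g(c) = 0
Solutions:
 g(c) = C1 + sqrt(3)*exp(sqrt(3)*c)/3


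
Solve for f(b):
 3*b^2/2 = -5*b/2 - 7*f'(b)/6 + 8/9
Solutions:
 f(b) = C1 - 3*b^3/7 - 15*b^2/14 + 16*b/21


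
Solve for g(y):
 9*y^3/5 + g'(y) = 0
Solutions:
 g(y) = C1 - 9*y^4/20


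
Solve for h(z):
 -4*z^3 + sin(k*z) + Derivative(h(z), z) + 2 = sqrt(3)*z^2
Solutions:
 h(z) = C1 + z^4 + sqrt(3)*z^3/3 - 2*z + cos(k*z)/k


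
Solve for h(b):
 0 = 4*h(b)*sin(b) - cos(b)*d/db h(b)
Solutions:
 h(b) = C1/cos(b)^4


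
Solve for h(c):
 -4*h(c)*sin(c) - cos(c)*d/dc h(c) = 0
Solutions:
 h(c) = C1*cos(c)^4


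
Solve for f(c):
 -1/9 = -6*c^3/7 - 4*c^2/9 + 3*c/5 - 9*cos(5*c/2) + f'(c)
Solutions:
 f(c) = C1 + 3*c^4/14 + 4*c^3/27 - 3*c^2/10 - c/9 + 18*sin(5*c/2)/5


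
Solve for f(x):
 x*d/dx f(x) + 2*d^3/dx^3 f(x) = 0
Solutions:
 f(x) = C1 + Integral(C2*airyai(-2^(2/3)*x/2) + C3*airybi(-2^(2/3)*x/2), x)


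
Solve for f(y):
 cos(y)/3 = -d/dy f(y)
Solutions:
 f(y) = C1 - sin(y)/3


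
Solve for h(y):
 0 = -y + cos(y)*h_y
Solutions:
 h(y) = C1 + Integral(y/cos(y), y)


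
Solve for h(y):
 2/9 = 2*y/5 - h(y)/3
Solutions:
 h(y) = 6*y/5 - 2/3


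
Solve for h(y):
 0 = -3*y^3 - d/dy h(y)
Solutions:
 h(y) = C1 - 3*y^4/4


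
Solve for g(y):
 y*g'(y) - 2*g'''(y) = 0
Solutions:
 g(y) = C1 + Integral(C2*airyai(2^(2/3)*y/2) + C3*airybi(2^(2/3)*y/2), y)


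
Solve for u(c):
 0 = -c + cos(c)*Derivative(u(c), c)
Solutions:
 u(c) = C1 + Integral(c/cos(c), c)


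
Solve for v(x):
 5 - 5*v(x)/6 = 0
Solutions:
 v(x) = 6


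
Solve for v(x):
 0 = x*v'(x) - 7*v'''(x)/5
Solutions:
 v(x) = C1 + Integral(C2*airyai(5^(1/3)*7^(2/3)*x/7) + C3*airybi(5^(1/3)*7^(2/3)*x/7), x)


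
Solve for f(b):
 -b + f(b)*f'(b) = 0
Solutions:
 f(b) = -sqrt(C1 + b^2)
 f(b) = sqrt(C1 + b^2)


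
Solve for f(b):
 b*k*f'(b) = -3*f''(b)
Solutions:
 f(b) = Piecewise((-sqrt(6)*sqrt(pi)*C1*erf(sqrt(6)*b*sqrt(k)/6)/(2*sqrt(k)) - C2, (k > 0) | (k < 0)), (-C1*b - C2, True))


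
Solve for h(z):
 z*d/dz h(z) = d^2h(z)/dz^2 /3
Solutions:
 h(z) = C1 + C2*erfi(sqrt(6)*z/2)


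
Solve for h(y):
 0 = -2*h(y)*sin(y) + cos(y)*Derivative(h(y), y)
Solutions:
 h(y) = C1/cos(y)^2


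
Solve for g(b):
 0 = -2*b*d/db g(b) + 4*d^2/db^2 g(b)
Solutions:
 g(b) = C1 + C2*erfi(b/2)


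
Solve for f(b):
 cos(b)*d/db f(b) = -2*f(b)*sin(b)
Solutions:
 f(b) = C1*cos(b)^2


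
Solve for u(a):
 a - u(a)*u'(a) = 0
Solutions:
 u(a) = -sqrt(C1 + a^2)
 u(a) = sqrt(C1 + a^2)


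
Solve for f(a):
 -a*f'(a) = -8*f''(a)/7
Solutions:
 f(a) = C1 + C2*erfi(sqrt(7)*a/4)


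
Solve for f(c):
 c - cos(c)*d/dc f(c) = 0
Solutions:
 f(c) = C1 + Integral(c/cos(c), c)


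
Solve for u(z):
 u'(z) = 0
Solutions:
 u(z) = C1


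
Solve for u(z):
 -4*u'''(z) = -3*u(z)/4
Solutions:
 u(z) = C3*exp(2^(2/3)*3^(1/3)*z/4) + (C1*sin(2^(2/3)*3^(5/6)*z/8) + C2*cos(2^(2/3)*3^(5/6)*z/8))*exp(-2^(2/3)*3^(1/3)*z/8)


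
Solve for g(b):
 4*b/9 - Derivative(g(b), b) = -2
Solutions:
 g(b) = C1 + 2*b^2/9 + 2*b


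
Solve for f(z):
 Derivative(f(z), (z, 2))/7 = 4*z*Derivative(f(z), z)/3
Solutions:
 f(z) = C1 + C2*erfi(sqrt(42)*z/3)


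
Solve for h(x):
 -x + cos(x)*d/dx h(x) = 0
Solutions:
 h(x) = C1 + Integral(x/cos(x), x)


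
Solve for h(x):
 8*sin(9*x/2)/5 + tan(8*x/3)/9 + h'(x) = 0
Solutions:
 h(x) = C1 + log(cos(8*x/3))/24 + 16*cos(9*x/2)/45


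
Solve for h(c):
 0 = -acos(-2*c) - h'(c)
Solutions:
 h(c) = C1 - c*acos(-2*c) - sqrt(1 - 4*c^2)/2


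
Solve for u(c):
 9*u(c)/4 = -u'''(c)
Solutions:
 u(c) = C3*exp(-2^(1/3)*3^(2/3)*c/2) + (C1*sin(3*2^(1/3)*3^(1/6)*c/4) + C2*cos(3*2^(1/3)*3^(1/6)*c/4))*exp(2^(1/3)*3^(2/3)*c/4)


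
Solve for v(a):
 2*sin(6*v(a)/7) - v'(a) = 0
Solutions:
 -2*a + 7*log(cos(6*v(a)/7) - 1)/12 - 7*log(cos(6*v(a)/7) + 1)/12 = C1


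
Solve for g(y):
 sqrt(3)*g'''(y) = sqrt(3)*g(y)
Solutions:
 g(y) = C3*exp(y) + (C1*sin(sqrt(3)*y/2) + C2*cos(sqrt(3)*y/2))*exp(-y/2)


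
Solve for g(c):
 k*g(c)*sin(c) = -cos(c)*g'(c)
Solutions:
 g(c) = C1*exp(k*log(cos(c)))


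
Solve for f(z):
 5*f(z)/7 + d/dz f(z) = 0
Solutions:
 f(z) = C1*exp(-5*z/7)


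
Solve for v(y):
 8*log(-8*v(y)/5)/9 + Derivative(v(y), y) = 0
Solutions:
 9*Integral(1/(log(-_y) - log(5) + 3*log(2)), (_y, v(y)))/8 = C1 - y


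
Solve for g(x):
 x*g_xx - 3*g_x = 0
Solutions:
 g(x) = C1 + C2*x^4


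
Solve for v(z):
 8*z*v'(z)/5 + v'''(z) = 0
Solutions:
 v(z) = C1 + Integral(C2*airyai(-2*5^(2/3)*z/5) + C3*airybi(-2*5^(2/3)*z/5), z)


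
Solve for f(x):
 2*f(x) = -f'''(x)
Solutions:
 f(x) = C3*exp(-2^(1/3)*x) + (C1*sin(2^(1/3)*sqrt(3)*x/2) + C2*cos(2^(1/3)*sqrt(3)*x/2))*exp(2^(1/3)*x/2)


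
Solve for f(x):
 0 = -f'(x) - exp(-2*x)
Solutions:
 f(x) = C1 + exp(-2*x)/2


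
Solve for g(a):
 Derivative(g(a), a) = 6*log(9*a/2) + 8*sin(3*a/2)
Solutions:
 g(a) = C1 + 6*a*log(a) - 6*a - 6*a*log(2) + 12*a*log(3) - 16*cos(3*a/2)/3


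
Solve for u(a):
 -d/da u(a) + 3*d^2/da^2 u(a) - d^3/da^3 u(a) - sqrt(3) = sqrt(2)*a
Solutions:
 u(a) = C1 + C2*exp(a*(3 - sqrt(5))/2) + C3*exp(a*(sqrt(5) + 3)/2) - sqrt(2)*a^2/2 - 3*sqrt(2)*a - sqrt(3)*a


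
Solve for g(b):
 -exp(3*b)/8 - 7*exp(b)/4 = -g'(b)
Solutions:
 g(b) = C1 + exp(3*b)/24 + 7*exp(b)/4


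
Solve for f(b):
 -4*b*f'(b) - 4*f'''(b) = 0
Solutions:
 f(b) = C1 + Integral(C2*airyai(-b) + C3*airybi(-b), b)


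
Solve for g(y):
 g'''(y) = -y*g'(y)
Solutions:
 g(y) = C1 + Integral(C2*airyai(-y) + C3*airybi(-y), y)


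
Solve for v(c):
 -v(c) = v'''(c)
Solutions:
 v(c) = C3*exp(-c) + (C1*sin(sqrt(3)*c/2) + C2*cos(sqrt(3)*c/2))*exp(c/2)


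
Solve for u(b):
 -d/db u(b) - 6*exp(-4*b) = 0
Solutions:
 u(b) = C1 + 3*exp(-4*b)/2


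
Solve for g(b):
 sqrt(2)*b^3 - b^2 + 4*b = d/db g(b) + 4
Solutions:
 g(b) = C1 + sqrt(2)*b^4/4 - b^3/3 + 2*b^2 - 4*b


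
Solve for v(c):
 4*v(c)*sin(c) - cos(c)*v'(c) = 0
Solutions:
 v(c) = C1/cos(c)^4


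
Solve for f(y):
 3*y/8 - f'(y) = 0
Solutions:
 f(y) = C1 + 3*y^2/16


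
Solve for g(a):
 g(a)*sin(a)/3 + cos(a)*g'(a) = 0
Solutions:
 g(a) = C1*cos(a)^(1/3)


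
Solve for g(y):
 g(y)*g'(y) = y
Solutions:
 g(y) = -sqrt(C1 + y^2)
 g(y) = sqrt(C1 + y^2)


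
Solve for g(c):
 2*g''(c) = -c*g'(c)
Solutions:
 g(c) = C1 + C2*erf(c/2)


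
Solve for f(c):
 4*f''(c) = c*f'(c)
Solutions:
 f(c) = C1 + C2*erfi(sqrt(2)*c/4)


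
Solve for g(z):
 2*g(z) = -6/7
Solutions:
 g(z) = -3/7


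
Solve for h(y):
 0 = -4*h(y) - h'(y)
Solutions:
 h(y) = C1*exp(-4*y)


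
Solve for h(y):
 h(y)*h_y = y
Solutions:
 h(y) = -sqrt(C1 + y^2)
 h(y) = sqrt(C1 + y^2)


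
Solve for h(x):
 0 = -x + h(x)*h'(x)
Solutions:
 h(x) = -sqrt(C1 + x^2)
 h(x) = sqrt(C1 + x^2)


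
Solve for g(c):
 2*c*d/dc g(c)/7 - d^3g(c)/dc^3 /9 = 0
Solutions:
 g(c) = C1 + Integral(C2*airyai(18^(1/3)*7^(2/3)*c/7) + C3*airybi(18^(1/3)*7^(2/3)*c/7), c)


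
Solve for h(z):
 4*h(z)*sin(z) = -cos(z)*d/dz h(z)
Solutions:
 h(z) = C1*cos(z)^4


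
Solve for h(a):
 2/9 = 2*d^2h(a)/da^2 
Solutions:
 h(a) = C1 + C2*a + a^2/18


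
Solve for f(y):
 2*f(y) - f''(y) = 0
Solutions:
 f(y) = C1*exp(-sqrt(2)*y) + C2*exp(sqrt(2)*y)


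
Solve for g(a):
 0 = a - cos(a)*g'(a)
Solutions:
 g(a) = C1 + Integral(a/cos(a), a)


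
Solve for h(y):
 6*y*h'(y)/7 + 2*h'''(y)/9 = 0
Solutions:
 h(y) = C1 + Integral(C2*airyai(-3*7^(2/3)*y/7) + C3*airybi(-3*7^(2/3)*y/7), y)


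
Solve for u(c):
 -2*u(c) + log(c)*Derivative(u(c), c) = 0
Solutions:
 u(c) = C1*exp(2*li(c))


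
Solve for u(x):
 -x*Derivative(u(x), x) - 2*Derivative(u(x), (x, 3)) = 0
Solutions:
 u(x) = C1 + Integral(C2*airyai(-2^(2/3)*x/2) + C3*airybi(-2^(2/3)*x/2), x)


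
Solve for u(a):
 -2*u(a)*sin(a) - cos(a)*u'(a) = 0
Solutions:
 u(a) = C1*cos(a)^2


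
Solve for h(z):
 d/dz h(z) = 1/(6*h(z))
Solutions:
 h(z) = -sqrt(C1 + 3*z)/3
 h(z) = sqrt(C1 + 3*z)/3


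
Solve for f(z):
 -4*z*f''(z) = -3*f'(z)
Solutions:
 f(z) = C1 + C2*z^(7/4)


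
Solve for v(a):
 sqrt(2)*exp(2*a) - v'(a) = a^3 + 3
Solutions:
 v(a) = C1 - a^4/4 - 3*a + sqrt(2)*exp(2*a)/2


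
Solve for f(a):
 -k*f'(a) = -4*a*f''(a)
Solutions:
 f(a) = C1 + a^(re(k)/4 + 1)*(C2*sin(log(a)*Abs(im(k))/4) + C3*cos(log(a)*im(k)/4))


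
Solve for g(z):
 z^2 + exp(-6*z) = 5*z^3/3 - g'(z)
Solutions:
 g(z) = C1 + 5*z^4/12 - z^3/3 + exp(-6*z)/6


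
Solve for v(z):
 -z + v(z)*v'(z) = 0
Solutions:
 v(z) = -sqrt(C1 + z^2)
 v(z) = sqrt(C1 + z^2)


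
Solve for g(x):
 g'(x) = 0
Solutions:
 g(x) = C1


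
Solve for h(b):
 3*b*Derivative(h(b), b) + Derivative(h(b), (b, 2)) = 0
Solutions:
 h(b) = C1 + C2*erf(sqrt(6)*b/2)


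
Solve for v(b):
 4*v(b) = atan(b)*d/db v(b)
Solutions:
 v(b) = C1*exp(4*Integral(1/atan(b), b))


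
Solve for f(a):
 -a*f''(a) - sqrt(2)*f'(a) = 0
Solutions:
 f(a) = C1 + C2*a^(1 - sqrt(2))


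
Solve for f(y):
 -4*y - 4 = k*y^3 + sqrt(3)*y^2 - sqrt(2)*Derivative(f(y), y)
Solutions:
 f(y) = C1 + sqrt(2)*k*y^4/8 + sqrt(6)*y^3/6 + sqrt(2)*y^2 + 2*sqrt(2)*y


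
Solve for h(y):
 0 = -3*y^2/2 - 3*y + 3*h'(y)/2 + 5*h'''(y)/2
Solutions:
 h(y) = C1 + C2*sin(sqrt(15)*y/5) + C3*cos(sqrt(15)*y/5) + y^3/3 + y^2 - 10*y/3


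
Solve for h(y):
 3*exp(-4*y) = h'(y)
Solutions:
 h(y) = C1 - 3*exp(-4*y)/4


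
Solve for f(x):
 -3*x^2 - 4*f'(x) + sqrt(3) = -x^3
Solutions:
 f(x) = C1 + x^4/16 - x^3/4 + sqrt(3)*x/4


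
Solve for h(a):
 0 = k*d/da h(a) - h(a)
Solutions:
 h(a) = C1*exp(a/k)


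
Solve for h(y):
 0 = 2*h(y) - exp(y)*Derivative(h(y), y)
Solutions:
 h(y) = C1*exp(-2*exp(-y))


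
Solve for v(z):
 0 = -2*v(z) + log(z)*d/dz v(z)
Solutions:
 v(z) = C1*exp(2*li(z))


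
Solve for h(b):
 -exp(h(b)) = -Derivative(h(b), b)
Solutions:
 h(b) = log(-1/(C1 + b))


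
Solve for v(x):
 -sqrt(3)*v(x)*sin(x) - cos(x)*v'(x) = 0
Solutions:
 v(x) = C1*cos(x)^(sqrt(3))


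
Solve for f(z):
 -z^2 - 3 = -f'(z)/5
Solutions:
 f(z) = C1 + 5*z^3/3 + 15*z


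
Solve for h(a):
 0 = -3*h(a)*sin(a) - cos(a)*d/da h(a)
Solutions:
 h(a) = C1*cos(a)^3


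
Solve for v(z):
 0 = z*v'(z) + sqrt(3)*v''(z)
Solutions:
 v(z) = C1 + C2*erf(sqrt(2)*3^(3/4)*z/6)


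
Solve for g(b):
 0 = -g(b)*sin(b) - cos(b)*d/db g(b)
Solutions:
 g(b) = C1*cos(b)


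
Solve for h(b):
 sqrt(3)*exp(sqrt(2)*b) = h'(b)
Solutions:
 h(b) = C1 + sqrt(6)*exp(sqrt(2)*b)/2


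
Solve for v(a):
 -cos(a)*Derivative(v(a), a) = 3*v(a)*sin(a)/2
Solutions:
 v(a) = C1*cos(a)^(3/2)


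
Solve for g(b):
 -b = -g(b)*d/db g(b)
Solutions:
 g(b) = -sqrt(C1 + b^2)
 g(b) = sqrt(C1 + b^2)


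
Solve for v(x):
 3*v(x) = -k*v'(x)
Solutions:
 v(x) = C1*exp(-3*x/k)


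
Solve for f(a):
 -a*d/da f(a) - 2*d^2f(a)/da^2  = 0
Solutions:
 f(a) = C1 + C2*erf(a/2)


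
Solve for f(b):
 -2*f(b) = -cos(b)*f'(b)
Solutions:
 f(b) = C1*(sin(b) + 1)/(sin(b) - 1)


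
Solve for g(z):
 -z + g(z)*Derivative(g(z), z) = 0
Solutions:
 g(z) = -sqrt(C1 + z^2)
 g(z) = sqrt(C1 + z^2)


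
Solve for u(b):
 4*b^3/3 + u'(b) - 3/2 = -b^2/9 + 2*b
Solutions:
 u(b) = C1 - b^4/3 - b^3/27 + b^2 + 3*b/2


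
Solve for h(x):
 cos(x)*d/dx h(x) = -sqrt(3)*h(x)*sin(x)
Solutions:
 h(x) = C1*cos(x)^(sqrt(3))


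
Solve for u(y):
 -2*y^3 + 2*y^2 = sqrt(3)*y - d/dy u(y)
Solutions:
 u(y) = C1 + y^4/2 - 2*y^3/3 + sqrt(3)*y^2/2


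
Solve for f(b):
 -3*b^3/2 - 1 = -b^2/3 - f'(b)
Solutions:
 f(b) = C1 + 3*b^4/8 - b^3/9 + b


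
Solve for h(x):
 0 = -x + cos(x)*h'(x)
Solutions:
 h(x) = C1 + Integral(x/cos(x), x)


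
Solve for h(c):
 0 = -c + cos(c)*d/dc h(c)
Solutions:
 h(c) = C1 + Integral(c/cos(c), c)


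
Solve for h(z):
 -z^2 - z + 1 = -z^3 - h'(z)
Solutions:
 h(z) = C1 - z^4/4 + z^3/3 + z^2/2 - z


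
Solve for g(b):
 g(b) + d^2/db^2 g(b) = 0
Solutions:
 g(b) = C1*sin(b) + C2*cos(b)


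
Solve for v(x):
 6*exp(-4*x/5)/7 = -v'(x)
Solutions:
 v(x) = C1 + 15*exp(-4*x/5)/14


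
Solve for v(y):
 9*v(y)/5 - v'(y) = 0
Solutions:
 v(y) = C1*exp(9*y/5)


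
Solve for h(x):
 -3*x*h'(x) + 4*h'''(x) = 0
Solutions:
 h(x) = C1 + Integral(C2*airyai(6^(1/3)*x/2) + C3*airybi(6^(1/3)*x/2), x)


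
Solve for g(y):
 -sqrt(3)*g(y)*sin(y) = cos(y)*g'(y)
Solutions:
 g(y) = C1*cos(y)^(sqrt(3))


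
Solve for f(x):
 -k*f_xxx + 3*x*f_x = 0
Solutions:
 f(x) = C1 + Integral(C2*airyai(3^(1/3)*x*(1/k)^(1/3)) + C3*airybi(3^(1/3)*x*(1/k)^(1/3)), x)


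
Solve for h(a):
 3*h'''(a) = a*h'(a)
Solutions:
 h(a) = C1 + Integral(C2*airyai(3^(2/3)*a/3) + C3*airybi(3^(2/3)*a/3), a)


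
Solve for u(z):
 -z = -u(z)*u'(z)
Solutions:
 u(z) = -sqrt(C1 + z^2)
 u(z) = sqrt(C1 + z^2)


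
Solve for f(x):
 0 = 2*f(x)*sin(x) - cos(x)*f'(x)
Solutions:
 f(x) = C1/cos(x)^2


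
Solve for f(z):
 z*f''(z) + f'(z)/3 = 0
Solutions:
 f(z) = C1 + C2*z^(2/3)


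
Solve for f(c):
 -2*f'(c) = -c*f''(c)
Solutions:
 f(c) = C1 + C2*c^3


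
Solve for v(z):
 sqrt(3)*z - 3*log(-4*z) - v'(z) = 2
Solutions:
 v(z) = C1 + sqrt(3)*z^2/2 - 3*z*log(-z) + z*(1 - 6*log(2))


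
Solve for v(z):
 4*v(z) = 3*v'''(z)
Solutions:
 v(z) = C3*exp(6^(2/3)*z/3) + (C1*sin(2^(2/3)*3^(1/6)*z/2) + C2*cos(2^(2/3)*3^(1/6)*z/2))*exp(-6^(2/3)*z/6)


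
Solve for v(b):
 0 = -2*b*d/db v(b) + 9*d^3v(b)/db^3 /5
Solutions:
 v(b) = C1 + Integral(C2*airyai(30^(1/3)*b/3) + C3*airybi(30^(1/3)*b/3), b)


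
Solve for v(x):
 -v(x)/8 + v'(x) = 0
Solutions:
 v(x) = C1*exp(x/8)


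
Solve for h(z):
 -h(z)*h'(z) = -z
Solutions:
 h(z) = -sqrt(C1 + z^2)
 h(z) = sqrt(C1 + z^2)


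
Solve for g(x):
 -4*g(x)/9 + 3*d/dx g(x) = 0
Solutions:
 g(x) = C1*exp(4*x/27)


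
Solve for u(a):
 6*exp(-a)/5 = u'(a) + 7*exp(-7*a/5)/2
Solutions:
 u(a) = C1 - 6*exp(-a)/5 + 5*exp(-7*a/5)/2


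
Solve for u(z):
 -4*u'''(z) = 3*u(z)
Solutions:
 u(z) = C3*exp(-6^(1/3)*z/2) + (C1*sin(2^(1/3)*3^(5/6)*z/4) + C2*cos(2^(1/3)*3^(5/6)*z/4))*exp(6^(1/3)*z/4)


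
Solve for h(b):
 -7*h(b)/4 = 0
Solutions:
 h(b) = 0


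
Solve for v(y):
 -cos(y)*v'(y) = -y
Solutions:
 v(y) = C1 + Integral(y/cos(y), y)


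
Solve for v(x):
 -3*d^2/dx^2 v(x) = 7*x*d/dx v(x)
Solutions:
 v(x) = C1 + C2*erf(sqrt(42)*x/6)


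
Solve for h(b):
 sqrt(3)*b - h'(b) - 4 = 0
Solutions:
 h(b) = C1 + sqrt(3)*b^2/2 - 4*b


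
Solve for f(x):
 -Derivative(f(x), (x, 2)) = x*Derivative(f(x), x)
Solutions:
 f(x) = C1 + C2*erf(sqrt(2)*x/2)


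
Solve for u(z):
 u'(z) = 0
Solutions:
 u(z) = C1


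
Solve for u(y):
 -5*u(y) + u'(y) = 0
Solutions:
 u(y) = C1*exp(5*y)


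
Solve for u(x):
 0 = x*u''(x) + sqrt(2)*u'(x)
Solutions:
 u(x) = C1 + C2*x^(1 - sqrt(2))


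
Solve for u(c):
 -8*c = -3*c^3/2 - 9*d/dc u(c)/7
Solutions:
 u(c) = C1 - 7*c^4/24 + 28*c^2/9


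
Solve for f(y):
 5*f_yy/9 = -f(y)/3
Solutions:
 f(y) = C1*sin(sqrt(15)*y/5) + C2*cos(sqrt(15)*y/5)


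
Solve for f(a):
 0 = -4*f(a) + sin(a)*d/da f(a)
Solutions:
 f(a) = C1*(cos(a)^2 - 2*cos(a) + 1)/(cos(a)^2 + 2*cos(a) + 1)


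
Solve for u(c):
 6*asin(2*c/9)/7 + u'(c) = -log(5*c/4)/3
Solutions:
 u(c) = C1 - c*log(c)/3 - 6*c*asin(2*c/9)/7 - c*log(5) + c/3 + 2*c*log(10)/3 - 3*sqrt(81 - 4*c^2)/7


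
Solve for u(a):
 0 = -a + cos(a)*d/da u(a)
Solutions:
 u(a) = C1 + Integral(a/cos(a), a)


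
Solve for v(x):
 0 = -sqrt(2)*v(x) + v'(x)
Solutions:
 v(x) = C1*exp(sqrt(2)*x)


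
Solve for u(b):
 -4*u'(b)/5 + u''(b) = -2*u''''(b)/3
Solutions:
 u(b) = C1 + C2*exp(b*(-50^(1/3)*(12 + sqrt(194))^(1/3) + 5*20^(1/3)/(12 + sqrt(194))^(1/3))/20)*sin(sqrt(3)*b*(5*20^(1/3)/(12 + sqrt(194))^(1/3) + 50^(1/3)*(12 + sqrt(194))^(1/3))/20) + C3*exp(b*(-50^(1/3)*(12 + sqrt(194))^(1/3) + 5*20^(1/3)/(12 + sqrt(194))^(1/3))/20)*cos(sqrt(3)*b*(5*20^(1/3)/(12 + sqrt(194))^(1/3) + 50^(1/3)*(12 + sqrt(194))^(1/3))/20) + C4*exp(-b*(-50^(1/3)*(12 + sqrt(194))^(1/3) + 5*20^(1/3)/(12 + sqrt(194))^(1/3))/10)


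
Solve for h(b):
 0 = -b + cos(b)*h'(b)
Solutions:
 h(b) = C1 + Integral(b/cos(b), b)


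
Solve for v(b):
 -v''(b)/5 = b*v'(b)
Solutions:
 v(b) = C1 + C2*erf(sqrt(10)*b/2)


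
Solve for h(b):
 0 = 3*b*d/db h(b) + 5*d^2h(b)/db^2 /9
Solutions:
 h(b) = C1 + C2*erf(3*sqrt(30)*b/10)


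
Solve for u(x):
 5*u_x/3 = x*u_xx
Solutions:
 u(x) = C1 + C2*x^(8/3)


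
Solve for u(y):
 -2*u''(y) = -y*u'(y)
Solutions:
 u(y) = C1 + C2*erfi(y/2)


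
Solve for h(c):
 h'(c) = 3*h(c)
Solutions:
 h(c) = C1*exp(3*c)


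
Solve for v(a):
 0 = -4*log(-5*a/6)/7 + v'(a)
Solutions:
 v(a) = C1 + 4*a*log(-a)/7 + 4*a*(-log(6) - 1 + log(5))/7


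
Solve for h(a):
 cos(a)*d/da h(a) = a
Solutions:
 h(a) = C1 + Integral(a/cos(a), a)


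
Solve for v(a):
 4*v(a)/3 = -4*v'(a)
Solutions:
 v(a) = C1*exp(-a/3)


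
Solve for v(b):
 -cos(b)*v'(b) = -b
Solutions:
 v(b) = C1 + Integral(b/cos(b), b)


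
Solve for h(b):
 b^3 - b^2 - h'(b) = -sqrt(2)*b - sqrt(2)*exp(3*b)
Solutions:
 h(b) = C1 + b^4/4 - b^3/3 + sqrt(2)*b^2/2 + sqrt(2)*exp(3*b)/3


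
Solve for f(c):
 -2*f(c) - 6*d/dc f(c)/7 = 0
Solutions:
 f(c) = C1*exp(-7*c/3)


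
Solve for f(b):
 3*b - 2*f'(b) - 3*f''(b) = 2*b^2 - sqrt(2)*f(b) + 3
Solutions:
 f(b) = C1*exp(b*(-1 + sqrt(1 + 3*sqrt(2)))/3) + C2*exp(-b*(1 + sqrt(1 + 3*sqrt(2)))/3) + sqrt(2)*b^2 - 3*sqrt(2)*b/2 + 4*b + 3 + 11*sqrt(2)/2


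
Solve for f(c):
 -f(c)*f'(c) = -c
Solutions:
 f(c) = -sqrt(C1 + c^2)
 f(c) = sqrt(C1 + c^2)


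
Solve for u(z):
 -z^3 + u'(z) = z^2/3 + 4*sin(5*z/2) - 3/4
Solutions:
 u(z) = C1 + z^4/4 + z^3/9 - 3*z/4 - 8*cos(5*z/2)/5


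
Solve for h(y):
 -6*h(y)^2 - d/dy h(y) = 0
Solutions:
 h(y) = 1/(C1 + 6*y)


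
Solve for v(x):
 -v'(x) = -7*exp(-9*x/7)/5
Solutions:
 v(x) = C1 - 49*exp(-9*x/7)/45


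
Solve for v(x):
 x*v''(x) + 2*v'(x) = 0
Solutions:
 v(x) = C1 + C2/x


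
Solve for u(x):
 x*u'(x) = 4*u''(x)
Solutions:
 u(x) = C1 + C2*erfi(sqrt(2)*x/4)


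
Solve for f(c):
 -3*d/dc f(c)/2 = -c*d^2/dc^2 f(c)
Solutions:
 f(c) = C1 + C2*c^(5/2)


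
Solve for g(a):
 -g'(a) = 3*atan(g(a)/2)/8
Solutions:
 Integral(1/atan(_y/2), (_y, g(a))) = C1 - 3*a/8


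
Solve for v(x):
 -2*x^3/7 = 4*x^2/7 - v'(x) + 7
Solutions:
 v(x) = C1 + x^4/14 + 4*x^3/21 + 7*x


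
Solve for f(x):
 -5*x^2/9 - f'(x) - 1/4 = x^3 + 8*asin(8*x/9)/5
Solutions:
 f(x) = C1 - x^4/4 - 5*x^3/27 - 8*x*asin(8*x/9)/5 - x/4 - sqrt(81 - 64*x^2)/5


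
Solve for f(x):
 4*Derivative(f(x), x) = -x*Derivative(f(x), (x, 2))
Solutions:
 f(x) = C1 + C2/x^3


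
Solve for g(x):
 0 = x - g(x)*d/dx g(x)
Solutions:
 g(x) = -sqrt(C1 + x^2)
 g(x) = sqrt(C1 + x^2)


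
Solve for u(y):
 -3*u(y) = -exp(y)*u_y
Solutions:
 u(y) = C1*exp(-3*exp(-y))


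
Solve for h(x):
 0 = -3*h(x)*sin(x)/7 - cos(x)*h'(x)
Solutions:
 h(x) = C1*cos(x)^(3/7)


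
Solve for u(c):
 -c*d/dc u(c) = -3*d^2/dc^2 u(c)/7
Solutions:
 u(c) = C1 + C2*erfi(sqrt(42)*c/6)


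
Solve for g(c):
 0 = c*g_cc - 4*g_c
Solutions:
 g(c) = C1 + C2*c^5


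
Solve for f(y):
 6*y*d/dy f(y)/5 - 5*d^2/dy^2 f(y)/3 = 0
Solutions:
 f(y) = C1 + C2*erfi(3*y/5)


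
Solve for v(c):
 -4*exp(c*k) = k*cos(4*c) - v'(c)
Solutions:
 v(c) = C1 + k*sin(4*c)/4 + 4*exp(c*k)/k


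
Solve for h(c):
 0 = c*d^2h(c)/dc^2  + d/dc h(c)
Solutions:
 h(c) = C1 + C2*log(c)


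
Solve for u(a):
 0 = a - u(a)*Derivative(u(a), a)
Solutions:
 u(a) = -sqrt(C1 + a^2)
 u(a) = sqrt(C1 + a^2)


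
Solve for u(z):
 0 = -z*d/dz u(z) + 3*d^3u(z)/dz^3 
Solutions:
 u(z) = C1 + Integral(C2*airyai(3^(2/3)*z/3) + C3*airybi(3^(2/3)*z/3), z)


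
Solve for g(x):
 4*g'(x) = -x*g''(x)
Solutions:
 g(x) = C1 + C2/x^3


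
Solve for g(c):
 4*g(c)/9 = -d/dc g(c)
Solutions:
 g(c) = C1*exp(-4*c/9)


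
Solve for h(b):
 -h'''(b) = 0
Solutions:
 h(b) = C1 + C2*b + C3*b^2


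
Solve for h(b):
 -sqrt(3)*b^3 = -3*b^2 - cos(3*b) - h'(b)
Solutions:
 h(b) = C1 + sqrt(3)*b^4/4 - b^3 - sin(3*b)/3


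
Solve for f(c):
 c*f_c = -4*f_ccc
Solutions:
 f(c) = C1 + Integral(C2*airyai(-2^(1/3)*c/2) + C3*airybi(-2^(1/3)*c/2), c)


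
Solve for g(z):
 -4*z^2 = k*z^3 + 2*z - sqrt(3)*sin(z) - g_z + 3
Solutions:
 g(z) = C1 + k*z^4/4 + 4*z^3/3 + z^2 + 3*z + sqrt(3)*cos(z)


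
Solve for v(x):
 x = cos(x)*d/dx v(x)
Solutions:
 v(x) = C1 + Integral(x/cos(x), x)


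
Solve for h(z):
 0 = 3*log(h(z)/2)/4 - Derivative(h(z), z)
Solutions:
 4*Integral(1/(-log(_y) + log(2)), (_y, h(z)))/3 = C1 - z


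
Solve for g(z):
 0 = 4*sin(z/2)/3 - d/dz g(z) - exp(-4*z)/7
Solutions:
 g(z) = C1 - 8*cos(z/2)/3 + exp(-4*z)/28


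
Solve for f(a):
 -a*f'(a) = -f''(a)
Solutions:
 f(a) = C1 + C2*erfi(sqrt(2)*a/2)


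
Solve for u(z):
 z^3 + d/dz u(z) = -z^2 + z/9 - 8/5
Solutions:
 u(z) = C1 - z^4/4 - z^3/3 + z^2/18 - 8*z/5


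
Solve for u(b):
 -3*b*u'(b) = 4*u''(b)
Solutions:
 u(b) = C1 + C2*erf(sqrt(6)*b/4)


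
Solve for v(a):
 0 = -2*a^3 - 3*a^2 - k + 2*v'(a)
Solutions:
 v(a) = C1 + a^4/4 + a^3/2 + a*k/2


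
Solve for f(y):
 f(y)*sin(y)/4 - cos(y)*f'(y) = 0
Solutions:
 f(y) = C1/cos(y)^(1/4)


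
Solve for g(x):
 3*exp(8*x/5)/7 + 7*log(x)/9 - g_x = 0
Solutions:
 g(x) = C1 + 7*x*log(x)/9 - 7*x/9 + 15*exp(8*x/5)/56


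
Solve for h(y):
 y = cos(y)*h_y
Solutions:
 h(y) = C1 + Integral(y/cos(y), y)


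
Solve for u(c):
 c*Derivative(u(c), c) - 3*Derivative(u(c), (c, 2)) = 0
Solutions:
 u(c) = C1 + C2*erfi(sqrt(6)*c/6)


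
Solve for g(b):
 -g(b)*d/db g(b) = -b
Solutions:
 g(b) = -sqrt(C1 + b^2)
 g(b) = sqrt(C1 + b^2)


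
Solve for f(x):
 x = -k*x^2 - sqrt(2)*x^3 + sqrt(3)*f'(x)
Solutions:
 f(x) = C1 + sqrt(3)*k*x^3/9 + sqrt(6)*x^4/12 + sqrt(3)*x^2/6


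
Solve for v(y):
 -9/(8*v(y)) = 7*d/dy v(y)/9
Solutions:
 v(y) = -sqrt(C1 - 567*y)/14
 v(y) = sqrt(C1 - 567*y)/14


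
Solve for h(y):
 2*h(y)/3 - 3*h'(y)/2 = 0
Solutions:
 h(y) = C1*exp(4*y/9)


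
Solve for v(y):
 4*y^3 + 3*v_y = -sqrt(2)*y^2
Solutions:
 v(y) = C1 - y^4/3 - sqrt(2)*y^3/9


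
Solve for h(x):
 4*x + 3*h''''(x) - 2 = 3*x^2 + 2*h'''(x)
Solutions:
 h(x) = C1 + C2*x + C3*x^2 + C4*exp(2*x/3) - x^5/40 - 5*x^4/48 - 19*x^3/24


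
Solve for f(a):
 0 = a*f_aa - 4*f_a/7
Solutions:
 f(a) = C1 + C2*a^(11/7)


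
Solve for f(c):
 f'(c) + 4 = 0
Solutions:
 f(c) = C1 - 4*c


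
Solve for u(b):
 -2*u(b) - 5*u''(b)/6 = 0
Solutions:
 u(b) = C1*sin(2*sqrt(15)*b/5) + C2*cos(2*sqrt(15)*b/5)


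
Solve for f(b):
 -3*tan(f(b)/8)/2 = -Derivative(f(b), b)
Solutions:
 f(b) = -8*asin(C1*exp(3*b/16)) + 8*pi
 f(b) = 8*asin(C1*exp(3*b/16))


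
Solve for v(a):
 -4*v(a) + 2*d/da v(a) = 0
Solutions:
 v(a) = C1*exp(2*a)


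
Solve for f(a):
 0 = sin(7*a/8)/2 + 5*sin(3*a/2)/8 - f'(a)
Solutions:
 f(a) = C1 - 4*cos(7*a/8)/7 - 5*cos(3*a/2)/12


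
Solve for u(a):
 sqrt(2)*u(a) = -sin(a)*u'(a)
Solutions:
 u(a) = C1*(cos(a) + 1)^(sqrt(2)/2)/(cos(a) - 1)^(sqrt(2)/2)


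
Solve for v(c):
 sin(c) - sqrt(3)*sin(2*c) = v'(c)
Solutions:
 v(c) = C1 - cos(c) + sqrt(3)*cos(2*c)/2


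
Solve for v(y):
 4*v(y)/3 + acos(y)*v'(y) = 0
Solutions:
 v(y) = C1*exp(-4*Integral(1/acos(y), y)/3)


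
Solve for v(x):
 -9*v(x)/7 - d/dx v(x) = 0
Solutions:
 v(x) = C1*exp(-9*x/7)


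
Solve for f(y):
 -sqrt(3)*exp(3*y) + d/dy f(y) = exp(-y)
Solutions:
 f(y) = C1 + sqrt(3)*exp(3*y)/3 - exp(-y)


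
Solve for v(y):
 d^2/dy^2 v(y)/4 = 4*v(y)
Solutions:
 v(y) = C1*exp(-4*y) + C2*exp(4*y)


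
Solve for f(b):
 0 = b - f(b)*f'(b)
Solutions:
 f(b) = -sqrt(C1 + b^2)
 f(b) = sqrt(C1 + b^2)


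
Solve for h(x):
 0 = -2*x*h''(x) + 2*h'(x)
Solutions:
 h(x) = C1 + C2*x^2


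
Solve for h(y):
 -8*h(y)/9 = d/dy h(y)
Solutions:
 h(y) = C1*exp(-8*y/9)


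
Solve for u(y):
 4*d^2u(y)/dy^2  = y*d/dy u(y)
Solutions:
 u(y) = C1 + C2*erfi(sqrt(2)*y/4)


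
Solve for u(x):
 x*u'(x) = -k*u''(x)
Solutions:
 u(x) = C1 + C2*sqrt(k)*erf(sqrt(2)*x*sqrt(1/k)/2)


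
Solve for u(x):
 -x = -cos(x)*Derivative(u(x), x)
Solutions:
 u(x) = C1 + Integral(x/cos(x), x)


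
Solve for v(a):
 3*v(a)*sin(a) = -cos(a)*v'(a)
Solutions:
 v(a) = C1*cos(a)^3


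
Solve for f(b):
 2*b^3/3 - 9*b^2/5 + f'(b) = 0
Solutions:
 f(b) = C1 - b^4/6 + 3*b^3/5


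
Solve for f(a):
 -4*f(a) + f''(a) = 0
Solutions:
 f(a) = C1*exp(-2*a) + C2*exp(2*a)


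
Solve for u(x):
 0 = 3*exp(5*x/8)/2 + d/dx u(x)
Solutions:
 u(x) = C1 - 12*exp(5*x/8)/5


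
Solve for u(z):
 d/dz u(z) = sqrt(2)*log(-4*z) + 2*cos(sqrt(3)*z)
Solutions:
 u(z) = C1 + sqrt(2)*z*(log(-z) - 1) + 2*sqrt(2)*z*log(2) + 2*sqrt(3)*sin(sqrt(3)*z)/3


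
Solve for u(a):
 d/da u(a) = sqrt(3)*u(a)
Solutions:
 u(a) = C1*exp(sqrt(3)*a)


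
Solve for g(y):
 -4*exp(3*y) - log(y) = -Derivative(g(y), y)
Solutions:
 g(y) = C1 + y*log(y) - y + 4*exp(3*y)/3


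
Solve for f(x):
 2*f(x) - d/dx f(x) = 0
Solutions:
 f(x) = C1*exp(2*x)


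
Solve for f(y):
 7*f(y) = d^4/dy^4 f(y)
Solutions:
 f(y) = C1*exp(-7^(1/4)*y) + C2*exp(7^(1/4)*y) + C3*sin(7^(1/4)*y) + C4*cos(7^(1/4)*y)


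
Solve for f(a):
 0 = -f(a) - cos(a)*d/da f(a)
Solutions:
 f(a) = C1*sqrt(sin(a) - 1)/sqrt(sin(a) + 1)


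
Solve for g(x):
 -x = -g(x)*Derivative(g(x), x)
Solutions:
 g(x) = -sqrt(C1 + x^2)
 g(x) = sqrt(C1 + x^2)


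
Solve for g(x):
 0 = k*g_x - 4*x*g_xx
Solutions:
 g(x) = C1 + x^(re(k)/4 + 1)*(C2*sin(log(x)*Abs(im(k))/4) + C3*cos(log(x)*im(k)/4))


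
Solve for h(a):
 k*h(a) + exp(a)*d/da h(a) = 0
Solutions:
 h(a) = C1*exp(k*exp(-a))
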